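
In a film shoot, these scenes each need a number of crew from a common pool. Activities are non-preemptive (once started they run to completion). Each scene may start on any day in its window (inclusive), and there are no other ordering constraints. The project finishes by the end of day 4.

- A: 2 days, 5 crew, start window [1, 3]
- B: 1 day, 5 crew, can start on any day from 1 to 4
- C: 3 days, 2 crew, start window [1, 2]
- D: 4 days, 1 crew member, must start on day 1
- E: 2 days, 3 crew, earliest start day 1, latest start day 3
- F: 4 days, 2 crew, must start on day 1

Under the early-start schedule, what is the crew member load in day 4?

3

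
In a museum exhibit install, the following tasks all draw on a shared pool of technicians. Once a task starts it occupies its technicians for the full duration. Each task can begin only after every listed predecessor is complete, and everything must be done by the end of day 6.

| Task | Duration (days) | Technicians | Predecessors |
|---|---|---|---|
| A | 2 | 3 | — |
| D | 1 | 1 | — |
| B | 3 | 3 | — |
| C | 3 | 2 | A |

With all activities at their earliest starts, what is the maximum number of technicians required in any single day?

Early-start schedule: A@1, D@1, B@1, C@3.
Load per day: day 1: 7, day 2: 6, day 3: 5, day 4: 2, day 5: 2, day 6: 0.
Peak is 7.

7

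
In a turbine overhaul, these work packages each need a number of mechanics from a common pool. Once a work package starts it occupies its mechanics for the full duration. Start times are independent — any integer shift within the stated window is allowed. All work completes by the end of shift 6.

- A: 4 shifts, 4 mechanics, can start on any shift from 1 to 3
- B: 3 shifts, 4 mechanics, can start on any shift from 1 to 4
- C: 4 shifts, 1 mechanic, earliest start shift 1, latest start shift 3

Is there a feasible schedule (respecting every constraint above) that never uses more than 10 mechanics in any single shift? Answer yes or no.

yes

Schedule A@1, B@1, C@1: s1:9  s2:9  s3:9  s4:5  s5:0  s6:0 — peak 9 ≤ 10.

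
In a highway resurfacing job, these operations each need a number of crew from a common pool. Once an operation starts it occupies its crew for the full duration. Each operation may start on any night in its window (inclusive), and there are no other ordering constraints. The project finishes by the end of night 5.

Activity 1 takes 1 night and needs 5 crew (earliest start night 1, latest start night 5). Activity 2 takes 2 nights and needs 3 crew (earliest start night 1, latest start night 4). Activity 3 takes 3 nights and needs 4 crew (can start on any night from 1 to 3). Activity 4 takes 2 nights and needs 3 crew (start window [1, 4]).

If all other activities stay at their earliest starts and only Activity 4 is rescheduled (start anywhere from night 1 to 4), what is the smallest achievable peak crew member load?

12

Activity 4@1: n1:15  n2:10  n3:4  n4:0  n5:0 → peak 15
Activity 4@2: n1:12  n2:10  n3:7  n4:0  n5:0 → peak 12
Activity 4@3: n1:12  n2:7  n3:7  n4:3  n5:0 → peak 12
Activity 4@4: n1:12  n2:7  n3:4  n4:3  n5:3 → peak 12
Best is Activity 4@2, peak 12.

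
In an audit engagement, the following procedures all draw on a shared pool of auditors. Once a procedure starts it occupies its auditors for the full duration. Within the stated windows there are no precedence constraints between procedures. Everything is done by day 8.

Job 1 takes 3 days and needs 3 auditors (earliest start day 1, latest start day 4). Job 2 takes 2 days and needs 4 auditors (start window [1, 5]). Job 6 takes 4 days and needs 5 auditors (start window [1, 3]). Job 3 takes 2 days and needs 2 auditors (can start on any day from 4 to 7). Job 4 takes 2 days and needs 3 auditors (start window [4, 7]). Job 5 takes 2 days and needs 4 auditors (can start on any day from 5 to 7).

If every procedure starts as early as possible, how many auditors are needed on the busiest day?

Early-start schedule: Job 1@1, Job 2@1, Job 6@1, Job 3@4, Job 4@4, Job 5@5.
Load per day: day 1: 12, day 2: 12, day 3: 8, day 4: 10, day 5: 9, day 6: 4, day 7: 0, day 8: 0.
Peak is 12.

12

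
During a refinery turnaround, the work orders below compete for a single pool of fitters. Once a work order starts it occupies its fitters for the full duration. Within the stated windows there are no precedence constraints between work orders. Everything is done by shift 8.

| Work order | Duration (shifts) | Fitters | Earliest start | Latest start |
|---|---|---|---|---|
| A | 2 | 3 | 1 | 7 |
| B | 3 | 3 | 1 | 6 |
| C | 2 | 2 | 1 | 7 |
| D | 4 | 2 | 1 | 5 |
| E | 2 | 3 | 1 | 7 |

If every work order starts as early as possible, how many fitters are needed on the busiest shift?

Early-start schedule: A@1, B@1, C@1, D@1, E@1.
Load per shift: shift 1: 13, shift 2: 13, shift 3: 5, shift 4: 2, shift 5: 0, shift 6: 0, shift 7: 0, shift 8: 0.
Peak is 13.

13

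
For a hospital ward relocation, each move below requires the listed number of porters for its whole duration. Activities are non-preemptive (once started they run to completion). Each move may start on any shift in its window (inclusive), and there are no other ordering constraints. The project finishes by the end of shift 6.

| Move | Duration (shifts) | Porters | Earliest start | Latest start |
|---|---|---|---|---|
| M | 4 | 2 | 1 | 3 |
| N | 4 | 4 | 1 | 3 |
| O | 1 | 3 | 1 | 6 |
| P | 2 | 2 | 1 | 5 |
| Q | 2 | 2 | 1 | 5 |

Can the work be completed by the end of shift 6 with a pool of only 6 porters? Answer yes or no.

The minimum achievable peak is 7; 6 < 7, so no feasible schedule stays within the cap.

no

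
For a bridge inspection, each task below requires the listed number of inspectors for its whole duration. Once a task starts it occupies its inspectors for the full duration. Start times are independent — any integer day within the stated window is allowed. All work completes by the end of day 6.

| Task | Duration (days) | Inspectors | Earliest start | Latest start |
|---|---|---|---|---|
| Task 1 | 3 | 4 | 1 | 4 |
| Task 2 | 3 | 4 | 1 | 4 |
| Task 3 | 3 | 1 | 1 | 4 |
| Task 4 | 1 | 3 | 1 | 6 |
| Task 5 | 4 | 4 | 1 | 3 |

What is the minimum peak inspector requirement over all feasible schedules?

9

Early-start (Task 1@1, Task 2@1, Task 3@1, Task 4@1, Task 5@1) gives peak 16: d1:16  d2:13  d3:13  d4:4  d5:0  d6:0.
Shift Task 2→4, Task 5→2.
Schedule Task 1@1, Task 2@4, Task 3@1, Task 4@1, Task 5@2: d1:8  d2:9  d3:9  d4:8  d5:8  d6:4 — peak 9.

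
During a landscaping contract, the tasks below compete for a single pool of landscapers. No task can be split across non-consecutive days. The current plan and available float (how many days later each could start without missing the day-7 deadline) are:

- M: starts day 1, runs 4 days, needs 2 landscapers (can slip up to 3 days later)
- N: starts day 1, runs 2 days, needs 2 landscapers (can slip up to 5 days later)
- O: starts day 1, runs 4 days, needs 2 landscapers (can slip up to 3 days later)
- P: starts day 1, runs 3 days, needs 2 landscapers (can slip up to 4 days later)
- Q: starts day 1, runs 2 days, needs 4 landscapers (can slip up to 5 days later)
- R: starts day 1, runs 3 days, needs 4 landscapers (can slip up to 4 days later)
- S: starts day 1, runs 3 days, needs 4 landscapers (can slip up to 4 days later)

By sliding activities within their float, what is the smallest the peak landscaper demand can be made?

Early-start (M@1, N@1, O@1, P@1, Q@1, R@1, S@1) gives peak 20: d1:20  d2:20  d3:14  d4:4  d5:0  d6:0  d7:0.
Shift Q→3, R→5, S→5.
Schedule M@1, N@1, O@1, P@1, Q@3, R@5, S@5: d1:8  d2:8  d3:10  d4:8  d5:8  d6:8  d7:8 — peak 10.

10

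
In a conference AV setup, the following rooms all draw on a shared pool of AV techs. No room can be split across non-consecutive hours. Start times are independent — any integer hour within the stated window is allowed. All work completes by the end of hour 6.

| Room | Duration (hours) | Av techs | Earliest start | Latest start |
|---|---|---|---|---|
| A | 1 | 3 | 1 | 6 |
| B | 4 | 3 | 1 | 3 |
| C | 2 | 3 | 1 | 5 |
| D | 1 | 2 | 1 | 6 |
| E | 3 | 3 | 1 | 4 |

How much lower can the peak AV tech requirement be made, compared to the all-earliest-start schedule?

8

Early-start peak: h1:14  h2:9  h3:6  h4:3  h5:0  h6:0 ⇒ 14.
Leveled (A@1, B@1, C@2, D@5, E@4): h1:6  h2:6  h3:6  h4:6  h5:5  h6:3 ⇒ 6.
Reduction 14 − 6 = 8.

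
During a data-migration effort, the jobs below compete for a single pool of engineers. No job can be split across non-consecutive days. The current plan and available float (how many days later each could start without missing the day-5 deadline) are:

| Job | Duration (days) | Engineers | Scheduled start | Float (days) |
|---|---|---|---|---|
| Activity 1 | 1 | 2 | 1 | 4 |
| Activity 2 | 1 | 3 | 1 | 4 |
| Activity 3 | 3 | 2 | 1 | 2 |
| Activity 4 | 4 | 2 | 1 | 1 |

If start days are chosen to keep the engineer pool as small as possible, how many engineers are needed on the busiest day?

Early-start (Activity 1@1, Activity 2@1, Activity 3@1, Activity 4@1) gives peak 9: d1:9  d2:4  d3:4  d4:2  d5:0.
Shift Activity 2→5, Activity 3→2.
Schedule Activity 1@1, Activity 2@5, Activity 3@2, Activity 4@1: d1:4  d2:4  d3:4  d4:4  d5:3 — peak 4.
Total engineer-days = 19 over 5 days ⇒ peak ≥ ⌈19/5⌉ = 4, so 4 is optimal.

4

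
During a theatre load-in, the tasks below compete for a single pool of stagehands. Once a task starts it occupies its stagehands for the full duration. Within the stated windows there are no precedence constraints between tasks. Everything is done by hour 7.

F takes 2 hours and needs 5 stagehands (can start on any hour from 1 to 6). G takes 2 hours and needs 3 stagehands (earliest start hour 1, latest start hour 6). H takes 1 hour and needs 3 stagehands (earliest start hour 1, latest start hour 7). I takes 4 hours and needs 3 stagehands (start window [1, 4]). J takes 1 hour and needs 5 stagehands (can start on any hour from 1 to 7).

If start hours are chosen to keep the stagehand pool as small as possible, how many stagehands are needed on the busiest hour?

6

Early-start (F@1, G@1, H@1, I@1, J@1) gives peak 19: h1:19  h2:11  h3:3  h4:3  h5:0  h6:0  h7:0.
Shift G→3, H→5, I→3, J→7.
Schedule F@1, G@3, H@5, I@3, J@7: h1:5  h2:5  h3:6  h4:6  h5:6  h6:3  h7:5 — peak 6.
Total stagehand-hours = 36 over 7 hours ⇒ peak ≥ ⌈36/7⌉ = 6, so 6 is optimal.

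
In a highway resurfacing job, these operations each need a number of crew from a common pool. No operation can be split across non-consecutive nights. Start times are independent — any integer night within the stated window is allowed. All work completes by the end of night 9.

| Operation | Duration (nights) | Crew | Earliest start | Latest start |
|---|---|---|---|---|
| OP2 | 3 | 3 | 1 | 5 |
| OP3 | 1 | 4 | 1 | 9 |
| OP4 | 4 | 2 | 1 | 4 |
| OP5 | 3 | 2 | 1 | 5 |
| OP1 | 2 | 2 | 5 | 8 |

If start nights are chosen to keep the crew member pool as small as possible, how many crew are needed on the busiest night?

4

Early-start (OP2@1, OP3@1, OP4@1, OP5@1, OP1@5) gives peak 11: n1:11  n2:7  n3:7  n4:2  n5:2  n6:2  n7:0  n8:0  n9:0.
Shift OP3→9, OP4→4, OP5→4, OP1→7.
Schedule OP2@1, OP3@9, OP4@4, OP5@4, OP1@7: n1:3  n2:3  n3:3  n4:4  n5:4  n6:4  n7:4  n8:2  n9:4 — peak 4.
Total crew member-nights = 31 over 9 nights ⇒ peak ≥ ⌈31/9⌉ = 4, so 4 is optimal.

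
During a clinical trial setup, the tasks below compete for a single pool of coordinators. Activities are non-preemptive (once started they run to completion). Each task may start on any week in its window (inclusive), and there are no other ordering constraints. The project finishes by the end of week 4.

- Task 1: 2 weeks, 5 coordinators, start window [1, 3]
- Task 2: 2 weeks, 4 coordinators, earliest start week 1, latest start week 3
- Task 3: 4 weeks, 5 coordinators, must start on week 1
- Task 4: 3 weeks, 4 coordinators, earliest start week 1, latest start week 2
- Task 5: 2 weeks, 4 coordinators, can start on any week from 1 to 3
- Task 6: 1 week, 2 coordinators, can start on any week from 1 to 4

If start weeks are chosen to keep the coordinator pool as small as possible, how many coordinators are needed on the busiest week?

Early-start (Task 1@1, Task 2@1, Task 3@1, Task 4@1, Task 5@1, Task 6@1) gives peak 24: w1:24  w2:22  w3:9  w4:5.
Shift Task 2→3, Task 5→3.
Schedule Task 1@1, Task 2@3, Task 3@1, Task 4@1, Task 5@3, Task 6@1: w1:16  w2:14  w3:17  w4:13 — peak 17.

17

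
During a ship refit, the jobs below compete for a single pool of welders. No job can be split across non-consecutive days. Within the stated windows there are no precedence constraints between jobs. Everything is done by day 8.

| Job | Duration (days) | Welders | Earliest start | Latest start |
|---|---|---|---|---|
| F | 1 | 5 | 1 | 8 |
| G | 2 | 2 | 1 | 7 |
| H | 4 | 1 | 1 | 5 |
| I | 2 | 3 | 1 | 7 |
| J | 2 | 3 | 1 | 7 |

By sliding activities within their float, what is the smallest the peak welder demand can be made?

5

Early-start (F@1, G@1, H@1, I@1, J@1) gives peak 14: d1:14  d2:9  d3:1  d4:1  d5:0  d6:0  d7:0  d8:0.
Shift G→2, H→2, I→4, J→6.
Schedule F@1, G@2, H@2, I@4, J@6: d1:5  d2:3  d3:3  d4:4  d5:4  d6:3  d7:3  d8:0 — peak 5.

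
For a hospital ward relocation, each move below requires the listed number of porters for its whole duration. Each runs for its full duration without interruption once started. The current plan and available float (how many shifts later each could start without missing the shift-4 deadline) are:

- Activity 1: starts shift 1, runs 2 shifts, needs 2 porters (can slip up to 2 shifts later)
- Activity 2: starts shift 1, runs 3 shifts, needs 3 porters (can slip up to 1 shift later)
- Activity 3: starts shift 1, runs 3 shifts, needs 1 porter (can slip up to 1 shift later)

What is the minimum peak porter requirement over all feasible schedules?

6

Schedule Activity 1@1, Activity 2@1, Activity 3@1: s1:6  s2:6  s3:4  s4:0 — peak 6.
No arrangement of the 12 feasible schedules does better.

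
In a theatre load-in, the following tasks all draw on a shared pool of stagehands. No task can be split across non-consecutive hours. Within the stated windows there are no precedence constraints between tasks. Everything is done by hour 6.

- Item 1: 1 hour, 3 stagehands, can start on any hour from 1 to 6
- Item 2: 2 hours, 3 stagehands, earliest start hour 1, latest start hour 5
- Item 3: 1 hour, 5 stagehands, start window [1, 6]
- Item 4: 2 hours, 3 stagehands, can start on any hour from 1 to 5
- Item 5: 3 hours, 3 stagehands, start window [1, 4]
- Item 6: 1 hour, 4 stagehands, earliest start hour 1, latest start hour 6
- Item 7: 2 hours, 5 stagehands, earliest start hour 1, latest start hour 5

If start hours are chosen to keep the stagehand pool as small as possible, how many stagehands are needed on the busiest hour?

Early-start (Item 1@1, Item 2@1, Item 3@1, Item 4@1, Item 5@1, Item 6@1, Item 7@1) gives peak 26: h1:26  h2:14  h3:3  h4:0  h5:0  h6:0.
Shift Item 3→2, Item 4→3, Item 5→4, Item 6→3, Item 7→5.
Schedule Item 1@1, Item 2@1, Item 3@2, Item 4@3, Item 5@4, Item 6@3, Item 7@5: h1:6  h2:8  h3:7  h4:6  h5:8  h6:8 — peak 8.
Total stagehand-hours = 43 over 6 hours ⇒ peak ≥ ⌈43/6⌉ = 8, so 8 is optimal.

8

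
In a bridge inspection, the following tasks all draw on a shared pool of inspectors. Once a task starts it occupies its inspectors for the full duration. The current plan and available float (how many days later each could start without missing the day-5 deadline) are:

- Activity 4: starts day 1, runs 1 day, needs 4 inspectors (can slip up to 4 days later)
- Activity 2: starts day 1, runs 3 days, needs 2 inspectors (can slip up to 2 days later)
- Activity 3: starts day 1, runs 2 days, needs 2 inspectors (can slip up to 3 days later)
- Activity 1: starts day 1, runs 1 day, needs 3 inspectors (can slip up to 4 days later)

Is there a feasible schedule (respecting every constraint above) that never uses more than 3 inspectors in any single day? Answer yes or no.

no

Total inspector-days = 17; over 5 days the average is 17/5 > 3, so some day must exceed 3.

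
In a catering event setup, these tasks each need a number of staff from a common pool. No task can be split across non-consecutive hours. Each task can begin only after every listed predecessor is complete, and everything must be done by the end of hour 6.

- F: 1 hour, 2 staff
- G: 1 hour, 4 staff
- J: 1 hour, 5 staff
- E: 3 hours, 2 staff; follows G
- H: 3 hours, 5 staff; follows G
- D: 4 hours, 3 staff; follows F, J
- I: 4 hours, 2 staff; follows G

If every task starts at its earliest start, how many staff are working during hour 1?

11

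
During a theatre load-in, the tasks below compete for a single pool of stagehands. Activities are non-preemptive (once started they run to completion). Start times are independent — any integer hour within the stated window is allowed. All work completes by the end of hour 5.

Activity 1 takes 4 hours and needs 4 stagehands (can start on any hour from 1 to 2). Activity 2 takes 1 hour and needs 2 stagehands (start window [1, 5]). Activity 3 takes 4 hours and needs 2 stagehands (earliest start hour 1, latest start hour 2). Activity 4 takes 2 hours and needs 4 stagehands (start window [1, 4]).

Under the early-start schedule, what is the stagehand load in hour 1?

12

At early start, hour 1 has: Activity 1, Activity 2, Activity 3, Activity 4.
Demand: 4 + 2 + 2 + 4 = 12.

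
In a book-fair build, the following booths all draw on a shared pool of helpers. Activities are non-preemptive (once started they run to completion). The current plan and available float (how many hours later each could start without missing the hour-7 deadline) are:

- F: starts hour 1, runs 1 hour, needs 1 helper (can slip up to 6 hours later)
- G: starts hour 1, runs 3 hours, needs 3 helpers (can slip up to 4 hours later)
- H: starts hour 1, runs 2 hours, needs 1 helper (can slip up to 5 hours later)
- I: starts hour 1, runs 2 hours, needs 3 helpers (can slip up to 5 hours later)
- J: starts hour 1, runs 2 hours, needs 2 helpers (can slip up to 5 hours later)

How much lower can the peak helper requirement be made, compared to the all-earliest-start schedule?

6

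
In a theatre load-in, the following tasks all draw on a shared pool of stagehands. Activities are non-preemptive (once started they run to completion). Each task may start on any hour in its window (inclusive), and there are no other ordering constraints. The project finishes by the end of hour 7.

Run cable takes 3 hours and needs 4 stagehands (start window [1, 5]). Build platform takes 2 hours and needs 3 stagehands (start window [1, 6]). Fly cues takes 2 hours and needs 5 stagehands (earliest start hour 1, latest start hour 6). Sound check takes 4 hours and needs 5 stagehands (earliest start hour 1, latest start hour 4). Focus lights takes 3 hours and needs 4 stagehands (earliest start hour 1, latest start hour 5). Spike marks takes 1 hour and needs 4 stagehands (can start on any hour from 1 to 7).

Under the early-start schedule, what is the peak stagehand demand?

Early-start schedule: Run cable@1, Build platform@1, Fly cues@1, Sound check@1, Focus lights@1, Spike marks@1.
Load per hour: hour 1: 25, hour 2: 21, hour 3: 13, hour 4: 5, hour 5: 0, hour 6: 0, hour 7: 0.
Peak is 25.

25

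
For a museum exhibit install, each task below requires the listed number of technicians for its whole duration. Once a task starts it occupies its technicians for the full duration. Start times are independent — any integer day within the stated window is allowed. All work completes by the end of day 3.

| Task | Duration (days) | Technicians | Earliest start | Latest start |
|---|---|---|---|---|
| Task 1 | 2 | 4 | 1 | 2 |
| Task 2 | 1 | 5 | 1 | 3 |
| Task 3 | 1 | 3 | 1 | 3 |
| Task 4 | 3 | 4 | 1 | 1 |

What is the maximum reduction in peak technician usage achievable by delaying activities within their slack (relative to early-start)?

Early-start peak: d1:16  d2:8  d3:4 ⇒ 16.
Leveled (Task 1@1, Task 2@3, Task 3@1, Task 4@1): d1:11  d2:8  d3:9 ⇒ 11.
Reduction 16 − 11 = 5.

5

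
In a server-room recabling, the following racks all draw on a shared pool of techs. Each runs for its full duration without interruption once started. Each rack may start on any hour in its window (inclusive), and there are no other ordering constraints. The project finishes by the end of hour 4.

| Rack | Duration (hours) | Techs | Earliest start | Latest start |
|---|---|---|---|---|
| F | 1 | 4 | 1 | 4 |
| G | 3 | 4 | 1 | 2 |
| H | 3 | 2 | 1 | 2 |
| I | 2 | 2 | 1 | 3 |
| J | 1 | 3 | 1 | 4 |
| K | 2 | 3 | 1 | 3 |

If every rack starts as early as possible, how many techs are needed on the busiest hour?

18

Early-start schedule: F@1, G@1, H@1, I@1, J@1, K@1.
Load per hour: hour 1: 18, hour 2: 11, hour 3: 6, hour 4: 0.
Peak is 18.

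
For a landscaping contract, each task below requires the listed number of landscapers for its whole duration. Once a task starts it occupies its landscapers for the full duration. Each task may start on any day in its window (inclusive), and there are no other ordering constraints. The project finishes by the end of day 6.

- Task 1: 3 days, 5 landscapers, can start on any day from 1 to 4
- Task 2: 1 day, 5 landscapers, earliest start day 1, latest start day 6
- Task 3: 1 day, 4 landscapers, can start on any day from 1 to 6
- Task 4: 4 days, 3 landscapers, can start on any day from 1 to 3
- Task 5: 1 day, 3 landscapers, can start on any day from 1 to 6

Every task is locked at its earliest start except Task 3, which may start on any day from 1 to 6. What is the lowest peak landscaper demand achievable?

16

Task 3@1: d1:20  d2:8  d3:8  d4:3  d5:0  d6:0 → peak 20
Task 3@2: d1:16  d2:12  d3:8  d4:3  d5:0  d6:0 → peak 16
Task 3@3: d1:16  d2:8  d3:12  d4:3  d5:0  d6:0 → peak 16
Task 3@4: d1:16  d2:8  d3:8  d4:7  d5:0  d6:0 → peak 16
Task 3@5: d1:16  d2:8  d3:8  d4:3  d5:4  d6:0 → peak 16
Task 3@6: d1:16  d2:8  d3:8  d4:3  d5:0  d6:4 → peak 16
Best is Task 3@2, peak 16.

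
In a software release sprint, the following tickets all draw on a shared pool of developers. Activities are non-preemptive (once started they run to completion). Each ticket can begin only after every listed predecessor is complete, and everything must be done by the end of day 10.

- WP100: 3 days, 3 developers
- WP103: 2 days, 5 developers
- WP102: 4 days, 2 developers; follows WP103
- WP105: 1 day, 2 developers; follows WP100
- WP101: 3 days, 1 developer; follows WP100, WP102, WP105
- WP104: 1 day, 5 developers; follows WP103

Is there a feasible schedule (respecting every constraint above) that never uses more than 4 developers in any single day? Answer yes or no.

The minimum achievable peak is 5; 4 < 5, so no feasible schedule stays within the cap.

no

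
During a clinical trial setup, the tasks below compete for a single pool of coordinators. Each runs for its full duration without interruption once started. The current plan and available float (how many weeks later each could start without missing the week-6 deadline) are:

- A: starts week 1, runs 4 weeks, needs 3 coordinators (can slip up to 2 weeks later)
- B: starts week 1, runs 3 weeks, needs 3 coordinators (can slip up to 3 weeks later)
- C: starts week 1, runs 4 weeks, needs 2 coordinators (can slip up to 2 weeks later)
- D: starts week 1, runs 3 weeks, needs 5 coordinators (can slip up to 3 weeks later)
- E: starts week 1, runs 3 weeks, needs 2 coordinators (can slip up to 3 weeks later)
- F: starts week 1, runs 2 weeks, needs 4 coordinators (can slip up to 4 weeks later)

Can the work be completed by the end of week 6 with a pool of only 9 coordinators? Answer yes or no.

Total coordinator-weeks = 58; over 6 weeks the average is 58/6 > 9, so some week must exceed 9.

no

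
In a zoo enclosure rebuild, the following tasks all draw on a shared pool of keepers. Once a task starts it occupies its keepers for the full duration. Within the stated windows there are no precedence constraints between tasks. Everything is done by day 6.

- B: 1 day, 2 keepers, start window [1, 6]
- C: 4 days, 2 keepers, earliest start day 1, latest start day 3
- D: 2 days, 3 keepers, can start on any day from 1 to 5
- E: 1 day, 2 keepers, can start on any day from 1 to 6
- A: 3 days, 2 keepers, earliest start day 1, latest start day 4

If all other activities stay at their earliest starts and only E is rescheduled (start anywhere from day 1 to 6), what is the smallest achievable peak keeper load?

E@1: d1:11  d2:7  d3:4  d4:2  d5:0  d6:0 → peak 11
E@2: d1:9  d2:9  d3:4  d4:2  d5:0  d6:0 → peak 9
E@3: d1:9  d2:7  d3:6  d4:2  d5:0  d6:0 → peak 9
E@4: d1:9  d2:7  d3:4  d4:4  d5:0  d6:0 → peak 9
E@5: d1:9  d2:7  d3:4  d4:2  d5:2  d6:0 → peak 9
E@6: d1:9  d2:7  d3:4  d4:2  d5:0  d6:2 → peak 9
Best is E@2, peak 9.

9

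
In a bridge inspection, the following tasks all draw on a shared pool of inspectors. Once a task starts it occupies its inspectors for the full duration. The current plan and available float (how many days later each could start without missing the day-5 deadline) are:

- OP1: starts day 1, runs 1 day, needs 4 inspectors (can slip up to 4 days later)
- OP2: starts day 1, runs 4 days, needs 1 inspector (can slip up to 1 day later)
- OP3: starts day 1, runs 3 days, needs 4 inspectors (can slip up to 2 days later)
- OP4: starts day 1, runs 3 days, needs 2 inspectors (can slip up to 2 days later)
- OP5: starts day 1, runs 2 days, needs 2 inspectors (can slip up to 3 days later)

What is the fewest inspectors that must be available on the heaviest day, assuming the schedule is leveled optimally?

Early-start (OP1@1, OP2@1, OP3@1, OP4@1, OP5@1) gives peak 13: d1:13  d2:9  d3:7  d4:1  d5:0.
Shift OP3→2, OP5→4.
Schedule OP1@1, OP2@1, OP3@2, OP4@1, OP5@4: d1:7  d2:7  d3:7  d4:7  d5:2 — peak 7.

7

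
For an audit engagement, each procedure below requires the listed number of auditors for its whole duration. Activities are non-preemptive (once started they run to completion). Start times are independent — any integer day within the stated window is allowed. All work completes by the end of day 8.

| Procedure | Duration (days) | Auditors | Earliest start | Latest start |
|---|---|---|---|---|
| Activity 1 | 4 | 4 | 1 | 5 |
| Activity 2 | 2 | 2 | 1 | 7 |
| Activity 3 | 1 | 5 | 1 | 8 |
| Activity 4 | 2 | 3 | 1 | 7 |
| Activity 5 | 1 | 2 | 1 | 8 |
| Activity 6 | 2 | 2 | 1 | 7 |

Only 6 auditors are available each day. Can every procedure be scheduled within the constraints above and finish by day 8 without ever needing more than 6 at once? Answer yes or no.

yes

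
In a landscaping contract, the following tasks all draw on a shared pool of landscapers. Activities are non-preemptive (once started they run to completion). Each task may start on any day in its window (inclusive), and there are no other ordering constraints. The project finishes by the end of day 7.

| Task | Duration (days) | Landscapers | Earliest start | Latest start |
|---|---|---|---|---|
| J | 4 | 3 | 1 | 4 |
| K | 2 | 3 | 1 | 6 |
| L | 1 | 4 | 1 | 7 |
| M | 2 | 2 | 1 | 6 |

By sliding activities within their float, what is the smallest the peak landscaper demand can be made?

5

Early-start (J@1, K@1, L@1, M@1) gives peak 12: d1:12  d2:8  d3:3  d4:3  d5:0  d6:0  d7:0.
Shift K→5, L→7.
Schedule J@1, K@5, L@7, M@1: d1:5  d2:5  d3:3  d4:3  d5:3  d6:3  d7:4 — peak 5.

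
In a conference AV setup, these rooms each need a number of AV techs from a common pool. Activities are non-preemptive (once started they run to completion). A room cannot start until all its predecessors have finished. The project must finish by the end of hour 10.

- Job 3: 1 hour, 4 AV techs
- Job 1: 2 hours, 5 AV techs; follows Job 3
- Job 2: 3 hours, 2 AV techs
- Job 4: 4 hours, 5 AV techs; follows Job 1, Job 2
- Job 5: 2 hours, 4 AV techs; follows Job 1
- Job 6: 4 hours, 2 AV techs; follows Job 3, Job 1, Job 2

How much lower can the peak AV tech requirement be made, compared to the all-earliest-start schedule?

Early-start peak: h1:6  h2:7  h3:7  h4:11  h5:11  h6:7  h7:7  h8:0  h9:0  h10:0 ⇒ 11.
Leveled (Job 3@1, Job 1@2, Job 2@1, Job 4@4, Job 5@8, Job 6@4): h1:6  h2:7  h3:7  h4:7  h5:7  h6:7  h7:7  h8:4  h9:4  h10:0 ⇒ 7.
Reduction 11 − 7 = 4.

4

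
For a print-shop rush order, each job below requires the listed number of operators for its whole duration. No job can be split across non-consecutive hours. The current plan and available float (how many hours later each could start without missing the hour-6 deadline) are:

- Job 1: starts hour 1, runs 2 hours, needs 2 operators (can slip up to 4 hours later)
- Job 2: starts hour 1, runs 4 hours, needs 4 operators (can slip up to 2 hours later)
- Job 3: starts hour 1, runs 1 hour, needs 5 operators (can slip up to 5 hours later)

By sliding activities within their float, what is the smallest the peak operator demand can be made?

6

Early-start (Job 1@1, Job 2@1, Job 3@1) gives peak 11: h1:11  h2:6  h3:4  h4:4  h5:0  h6:0.
Shift Job 3→5.
Schedule Job 1@1, Job 2@1, Job 3@5: h1:6  h2:6  h3:4  h4:4  h5:5  h6:0 — peak 6.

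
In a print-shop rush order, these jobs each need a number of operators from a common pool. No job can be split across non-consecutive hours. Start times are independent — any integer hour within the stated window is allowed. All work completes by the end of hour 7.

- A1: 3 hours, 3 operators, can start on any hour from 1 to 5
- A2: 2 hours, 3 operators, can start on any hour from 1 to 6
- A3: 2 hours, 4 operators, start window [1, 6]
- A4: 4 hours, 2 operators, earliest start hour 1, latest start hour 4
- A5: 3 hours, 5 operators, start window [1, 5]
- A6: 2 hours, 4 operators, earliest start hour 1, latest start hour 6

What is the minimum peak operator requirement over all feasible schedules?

Early-start (A1@1, A2@1, A3@1, A4@1, A5@1, A6@1) gives peak 21: h1:21  h2:21  h3:10  h4:2  h5:0  h6:0  h7:0.
Shift A3→3, A5→5, A6→5.
Schedule A1@1, A2@1, A3@3, A4@1, A5@5, A6@5: h1:8  h2:8  h3:9  h4:6  h5:9  h6:9  h7:5 — peak 9.

9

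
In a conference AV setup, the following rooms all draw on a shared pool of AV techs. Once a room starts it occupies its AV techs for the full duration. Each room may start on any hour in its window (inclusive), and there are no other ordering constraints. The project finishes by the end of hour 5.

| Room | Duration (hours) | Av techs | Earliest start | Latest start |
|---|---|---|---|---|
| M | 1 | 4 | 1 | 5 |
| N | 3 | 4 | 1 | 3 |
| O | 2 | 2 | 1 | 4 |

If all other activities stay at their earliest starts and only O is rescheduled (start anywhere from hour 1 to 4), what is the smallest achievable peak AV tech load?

8

O@1: h1:10  h2:6  h3:4  h4:0  h5:0 → peak 10
O@2: h1:8  h2:6  h3:6  h4:0  h5:0 → peak 8
O@3: h1:8  h2:4  h3:6  h4:2  h5:0 → peak 8
O@4: h1:8  h2:4  h3:4  h4:2  h5:2 → peak 8
Best is O@2, peak 8.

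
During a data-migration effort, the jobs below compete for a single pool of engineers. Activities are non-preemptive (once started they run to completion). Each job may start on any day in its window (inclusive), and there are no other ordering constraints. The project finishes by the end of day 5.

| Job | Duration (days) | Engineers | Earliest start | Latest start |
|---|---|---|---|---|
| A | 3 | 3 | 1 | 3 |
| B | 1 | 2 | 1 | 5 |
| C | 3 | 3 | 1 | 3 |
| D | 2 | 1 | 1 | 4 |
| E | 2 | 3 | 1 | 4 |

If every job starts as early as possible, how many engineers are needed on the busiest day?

Early-start schedule: A@1, B@1, C@1, D@1, E@1.
Load per day: day 1: 12, day 2: 10, day 3: 6, day 4: 0, day 5: 0.
Peak is 12.

12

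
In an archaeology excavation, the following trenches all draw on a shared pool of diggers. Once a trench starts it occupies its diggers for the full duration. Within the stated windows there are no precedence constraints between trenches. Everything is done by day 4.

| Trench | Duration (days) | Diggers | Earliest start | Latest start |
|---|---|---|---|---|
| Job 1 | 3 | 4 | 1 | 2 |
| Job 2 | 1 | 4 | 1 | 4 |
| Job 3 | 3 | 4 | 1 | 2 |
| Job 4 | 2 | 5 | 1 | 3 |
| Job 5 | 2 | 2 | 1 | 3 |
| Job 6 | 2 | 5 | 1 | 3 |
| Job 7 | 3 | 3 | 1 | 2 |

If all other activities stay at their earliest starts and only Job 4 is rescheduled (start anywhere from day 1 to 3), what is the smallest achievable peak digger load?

Job 4@1: d1:27  d2:23  d3:11  d4:0 → peak 27
Job 4@2: d1:22  d2:23  d3:16  d4:0 → peak 23
Job 4@3: d1:22  d2:18  d3:16  d4:5 → peak 22
Best is Job 4@3, peak 22.

22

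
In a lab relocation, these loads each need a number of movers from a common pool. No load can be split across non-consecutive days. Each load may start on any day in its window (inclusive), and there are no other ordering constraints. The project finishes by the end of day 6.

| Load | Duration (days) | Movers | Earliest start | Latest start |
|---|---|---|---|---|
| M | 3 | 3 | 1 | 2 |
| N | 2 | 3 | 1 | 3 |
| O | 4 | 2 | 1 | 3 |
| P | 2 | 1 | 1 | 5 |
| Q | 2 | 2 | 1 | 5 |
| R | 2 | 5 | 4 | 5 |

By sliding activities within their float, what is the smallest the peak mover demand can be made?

7

Early-start (M@1, N@1, O@1, P@1, Q@1, R@4) gives peak 11: d1:11  d2:11  d3:5  d4:7  d5:5  d6:0.
Shift O→3, Q→3, R→5.
Schedule M@1, N@1, O@3, P@1, Q@3, R@5: d1:7  d2:7  d3:7  d4:4  d5:7  d6:7 — peak 7.
Total mover-days = 39 over 6 days ⇒ peak ≥ ⌈39/6⌉ = 7, so 7 is optimal.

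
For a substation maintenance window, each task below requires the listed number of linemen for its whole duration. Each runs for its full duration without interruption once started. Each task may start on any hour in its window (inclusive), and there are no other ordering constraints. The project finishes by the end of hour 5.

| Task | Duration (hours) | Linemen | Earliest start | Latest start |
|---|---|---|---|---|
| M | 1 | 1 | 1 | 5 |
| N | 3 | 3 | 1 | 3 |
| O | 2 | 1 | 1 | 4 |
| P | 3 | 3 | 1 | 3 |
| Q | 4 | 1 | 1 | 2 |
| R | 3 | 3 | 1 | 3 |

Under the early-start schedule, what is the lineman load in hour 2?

At early start, hour 2 has: N, O, P, Q, R.
Demand: 3 + 1 + 3 + 1 + 3 = 11.

11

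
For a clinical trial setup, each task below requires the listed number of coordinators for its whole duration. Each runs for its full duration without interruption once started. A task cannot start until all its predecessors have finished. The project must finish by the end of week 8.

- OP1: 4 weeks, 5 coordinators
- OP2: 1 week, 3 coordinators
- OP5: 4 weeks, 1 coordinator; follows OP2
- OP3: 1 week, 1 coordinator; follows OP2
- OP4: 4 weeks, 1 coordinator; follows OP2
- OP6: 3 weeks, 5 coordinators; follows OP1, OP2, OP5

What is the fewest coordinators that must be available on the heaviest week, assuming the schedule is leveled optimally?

Early-start (OP1@1, OP2@1, OP5@2, OP3@2, OP4@2, OP6@6) gives peak 8: w1:8  w2:8  w3:7  w4:7  w5:2  w6:5  w7:5  w8:5.
Shift OP1→2, OP4→3.
Schedule OP1@2, OP2@1, OP5@2, OP3@2, OP4@3, OP6@6: w1:3  w2:7  w3:7  w4:7  w5:7  w6:6  w7:5  w8:5 — peak 7.

7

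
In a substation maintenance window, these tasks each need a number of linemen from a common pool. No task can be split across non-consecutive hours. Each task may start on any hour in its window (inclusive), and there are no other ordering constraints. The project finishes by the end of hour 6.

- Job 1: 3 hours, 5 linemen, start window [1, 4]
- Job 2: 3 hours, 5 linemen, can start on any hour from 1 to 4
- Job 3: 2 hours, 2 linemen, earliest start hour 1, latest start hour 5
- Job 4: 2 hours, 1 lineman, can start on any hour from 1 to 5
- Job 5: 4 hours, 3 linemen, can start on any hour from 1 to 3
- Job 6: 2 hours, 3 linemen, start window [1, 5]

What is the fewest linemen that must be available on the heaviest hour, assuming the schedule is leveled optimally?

Early-start (Job 1@1, Job 2@1, Job 3@1, Job 4@1, Job 5@1, Job 6@1) gives peak 19: h1:19  h2:19  h3:13  h4:3  h5:0  h6:0.
Shift Job 2→4, Job 4→3, Job 6→5.
Schedule Job 1@1, Job 2@4, Job 3@1, Job 4@3, Job 5@1, Job 6@5: h1:10  h2:10  h3:9  h4:9  h5:8  h6:8 — peak 10.

10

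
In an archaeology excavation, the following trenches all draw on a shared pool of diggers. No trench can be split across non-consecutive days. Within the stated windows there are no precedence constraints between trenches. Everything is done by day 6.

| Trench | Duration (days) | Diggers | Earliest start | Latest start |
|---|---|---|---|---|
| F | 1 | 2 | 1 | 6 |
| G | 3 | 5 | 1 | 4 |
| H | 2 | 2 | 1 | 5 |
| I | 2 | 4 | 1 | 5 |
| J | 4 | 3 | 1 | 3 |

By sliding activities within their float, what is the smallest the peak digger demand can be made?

Early-start (F@1, G@1, H@1, I@1, J@1) gives peak 16: d1:16  d2:14  d3:8  d4:3  d5:0  d6:0.
Shift G→2, I→5, J→3.
Schedule F@1, G@2, H@1, I@5, J@3: d1:4  d2:7  d3:8  d4:8  d5:7  d6:7 — peak 8.

8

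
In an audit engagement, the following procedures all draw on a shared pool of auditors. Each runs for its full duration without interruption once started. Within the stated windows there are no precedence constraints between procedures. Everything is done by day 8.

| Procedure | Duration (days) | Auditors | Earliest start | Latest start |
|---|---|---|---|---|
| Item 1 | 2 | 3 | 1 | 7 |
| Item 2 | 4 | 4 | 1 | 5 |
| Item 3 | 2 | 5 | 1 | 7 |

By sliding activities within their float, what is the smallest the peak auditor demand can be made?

Early-start (Item 1@1, Item 2@1, Item 3@1) gives peak 12: d1:12  d2:12  d3:4  d4:4  d5:0  d6:0  d7:0  d8:0.
Shift Item 2→3, Item 3→7.
Schedule Item 1@1, Item 2@3, Item 3@7: d1:3  d2:3  d3:4  d4:4  d5:4  d6:4  d7:5  d8:5 — peak 5.

5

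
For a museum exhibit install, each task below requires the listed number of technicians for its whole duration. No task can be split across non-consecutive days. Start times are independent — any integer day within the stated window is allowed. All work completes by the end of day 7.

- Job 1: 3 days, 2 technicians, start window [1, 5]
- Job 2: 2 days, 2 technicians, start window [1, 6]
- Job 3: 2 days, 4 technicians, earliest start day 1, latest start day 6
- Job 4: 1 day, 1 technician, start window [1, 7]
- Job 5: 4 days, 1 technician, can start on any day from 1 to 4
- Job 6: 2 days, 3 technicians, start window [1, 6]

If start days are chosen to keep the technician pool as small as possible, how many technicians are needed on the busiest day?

5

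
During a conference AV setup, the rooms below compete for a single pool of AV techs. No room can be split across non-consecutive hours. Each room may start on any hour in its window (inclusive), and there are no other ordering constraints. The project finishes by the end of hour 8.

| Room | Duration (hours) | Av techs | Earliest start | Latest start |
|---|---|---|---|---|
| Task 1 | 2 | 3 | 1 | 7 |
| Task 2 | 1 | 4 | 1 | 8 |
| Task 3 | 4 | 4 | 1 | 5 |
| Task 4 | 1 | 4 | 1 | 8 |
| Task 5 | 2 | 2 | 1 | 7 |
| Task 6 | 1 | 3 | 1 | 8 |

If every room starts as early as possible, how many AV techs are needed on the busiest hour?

Early-start schedule: Task 1@1, Task 2@1, Task 3@1, Task 4@1, Task 5@1, Task 6@1.
Load per hour: hour 1: 20, hour 2: 9, hour 3: 4, hour 4: 4, hour 5: 0, hour 6: 0, hour 7: 0, hour 8: 0.
Peak is 20.

20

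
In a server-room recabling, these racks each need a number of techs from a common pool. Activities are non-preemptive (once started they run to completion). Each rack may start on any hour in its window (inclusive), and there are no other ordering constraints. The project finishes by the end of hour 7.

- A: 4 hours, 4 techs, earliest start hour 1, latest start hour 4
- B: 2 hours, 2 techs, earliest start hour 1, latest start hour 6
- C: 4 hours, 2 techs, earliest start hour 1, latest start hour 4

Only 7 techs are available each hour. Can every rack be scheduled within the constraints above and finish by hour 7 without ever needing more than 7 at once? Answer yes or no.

Schedule A@1, B@1, C@3: h1:6  h2:6  h3:6  h4:6  h5:2  h6:2  h7:0 — peak 6 ≤ 7.

yes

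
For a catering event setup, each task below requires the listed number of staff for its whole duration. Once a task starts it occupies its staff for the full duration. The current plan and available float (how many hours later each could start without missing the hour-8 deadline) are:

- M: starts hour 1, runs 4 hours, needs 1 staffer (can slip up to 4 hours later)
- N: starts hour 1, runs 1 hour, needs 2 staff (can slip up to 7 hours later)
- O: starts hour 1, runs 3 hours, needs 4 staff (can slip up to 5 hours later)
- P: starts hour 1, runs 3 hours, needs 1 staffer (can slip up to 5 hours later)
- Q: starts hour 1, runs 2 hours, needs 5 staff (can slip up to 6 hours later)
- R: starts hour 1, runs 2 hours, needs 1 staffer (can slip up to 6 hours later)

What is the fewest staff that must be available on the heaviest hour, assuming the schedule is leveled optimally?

Early-start (M@1, N@1, O@1, P@1, Q@1, R@1) gives peak 14: h1:14  h2:12  h3:6  h4:1  h5:0  h6:0  h7:0  h8:0.
Shift O→4, Q→7.
Schedule M@1, N@1, O@4, P@1, Q@7, R@1: h1:5  h2:3  h3:2  h4:5  h5:4  h6:4  h7:5  h8:5 — peak 5.
Total staffer-hours = 33 over 8 hours ⇒ peak ≥ ⌈33/8⌉ = 5, so 5 is optimal.

5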